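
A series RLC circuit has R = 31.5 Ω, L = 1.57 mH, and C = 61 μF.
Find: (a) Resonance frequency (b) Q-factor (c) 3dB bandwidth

Step 1 — Resonance: ω₀ = 1/√(LC) = 1/√(0.00157·6.1e-05) = 3231 rad/s.
Step 2 — f₀ = ω₀/(2π) = 514.3 Hz.
Step 3 — Series Q: Q = ω₀L/R = 3231·0.00157/31.5 = 0.1611.
Step 4 — Bandwidth: Δω = ω₀/Q = 2.006e+04 rad/s; BW = Δω/(2π) = 3193 Hz.

(a) f₀ = 514.3 Hz  (b) Q = 0.1611  (c) BW = 3193 Hz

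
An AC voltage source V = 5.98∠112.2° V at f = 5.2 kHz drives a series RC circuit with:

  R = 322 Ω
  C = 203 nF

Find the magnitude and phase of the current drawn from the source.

Step 1 — Angular frequency: ω = 2π·f = 2π·5200 = 3.267e+04 rad/s.
Step 2 — Component impedances:
  R: Z = R = 322 Ω
  C: Z = 1/(jωC) = -j/(ω·C) = 0 - j150.8 Ω
Step 3 — Series combination: Z_total = R + C = 322 - j150.8 Ω = 355.6∠-25.1° Ω.
Step 4 — Source phasor: V = 5.98∠112.2° V = -2.259 + j5.537 V.
Step 5 — Ohm's law: I = V / Z_total = (-2.259 + j5.537) / (322 - j150.8) = -0.01236 + j0.01141 A.
Step 6 — Convert to polar: |I| = 0.01682 A, ∠I = 137.3°.

I = 0.01682∠137.3° A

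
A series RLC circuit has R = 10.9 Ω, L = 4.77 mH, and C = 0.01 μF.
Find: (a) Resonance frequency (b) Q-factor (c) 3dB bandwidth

Step 1 — Resonance: ω₀ = 1/√(LC) = 1/√(0.00477·1e-08) = 1.448e+05 rad/s.
Step 2 — f₀ = ω₀/(2π) = 2.304e+04 Hz.
Step 3 — Series Q: Q = ω₀L/R = 1.448e+05·0.00477/10.9 = 63.36.
Step 4 — Bandwidth: Δω = ω₀/Q = 2285 rad/s; BW = Δω/(2π) = 363.7 Hz.

(a) f₀ = 2.304e+04 Hz  (b) Q = 63.36  (c) BW = 363.7 Hz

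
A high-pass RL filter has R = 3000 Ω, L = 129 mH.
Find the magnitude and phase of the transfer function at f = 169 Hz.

Step 1 — Angular frequency: ω = 2π·169 = 1062 rad/s.
Step 2 — Transfer function: H(jω) = jωL/(R + jωL).
Step 3 — Numerator jωL = j·137; denominator R + jωL = 3000 + j137.
Step 4 — H = 0.00208 + j0.04556.
Step 5 — Magnitude: |H| = 0.04561 (-26.8 dB); phase: φ = 87.4°.

|H| = 0.04561 (-26.8 dB), φ = 87.4°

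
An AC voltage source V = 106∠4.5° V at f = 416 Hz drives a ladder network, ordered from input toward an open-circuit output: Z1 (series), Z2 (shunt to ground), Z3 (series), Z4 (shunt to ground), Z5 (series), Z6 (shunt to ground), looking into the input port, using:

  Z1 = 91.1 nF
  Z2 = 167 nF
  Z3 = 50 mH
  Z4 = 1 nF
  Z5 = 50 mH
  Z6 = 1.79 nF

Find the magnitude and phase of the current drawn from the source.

Step 1 — Angular frequency: ω = 2π·f = 2π·416 = 2614 rad/s.
Step 2 — Component impedances:
  Z1: Z = 1/(jωC) = -j/(ω·C) = 0 - j4200 Ω
  Z2: Z = 1/(jωC) = -j/(ω·C) = 0 - j2291 Ω
  Z3: Z = jωL = j·2614·0.05 = 0 + j130.7 Ω
  Z4: Z = 1/(jωC) = -j/(ω·C) = 0 - j3.826e+05 Ω
  Z5: Z = jωL = j·2614·0.05 = 0 + j130.7 Ω
  Z6: Z = 1/(jωC) = -j/(ω·C) = 0 - j2.137e+05 Ω
Step 3 — Ladder network (open output): work backward from the far end, alternating series and parallel combinations. Z_in = 0 - j6453 Ω = 6453∠-90.0° Ω.
Step 4 — Source phasor: V = 106∠4.5° V = 105.7 + j8.317 V.
Step 5 — Ohm's law: I = V / Z_total = (105.7 + j8.317) / (0 - j6453) = -0.001289 + j0.01638 A.
Step 6 — Convert to polar: |I| = 0.01643 A, ∠I = 94.5°.

I = 0.01643∠94.5° A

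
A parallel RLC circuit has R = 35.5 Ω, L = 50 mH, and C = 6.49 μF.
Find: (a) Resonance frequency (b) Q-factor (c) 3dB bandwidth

Step 1 — Resonance: ω₀ = 1/√(LC) = 1/√(0.05·6.49e-06) = 1755 rad/s.
Step 2 — f₀ = ω₀/(2π) = 279.4 Hz.
Step 3 — Parallel Q: Q = R/(ω₀L) = 35.5/(1755·0.05) = 0.4045.
Step 4 — Bandwidth: Δω = ω₀/Q = 4340 rad/s; BW = Δω/(2π) = 690.8 Hz.

(a) f₀ = 279.4 Hz  (b) Q = 0.4045  (c) BW = 690.8 Hz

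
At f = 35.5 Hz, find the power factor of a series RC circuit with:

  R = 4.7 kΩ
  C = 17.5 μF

Step 1 — Angular frequency: ω = 2π·f = 2π·35.5 = 223.1 rad/s.
Step 2 — Component impedances:
  R: Z = R = 4700 Ω
  C: Z = 1/(jωC) = -j/(ω·C) = 0 - j256.2 Ω
Step 3 — Series combination: Z_total = R + C = 4700 - j256.2 Ω = 4707∠-3.1° Ω.
Step 4 — Power factor: PF = cos(φ) = Re(Z)/|Z| = 4700/4707 = 0.9985.
Step 5 — Type: Im(Z) = -256.2 ⇒ leading (phase φ = -3.1°).

PF = 0.9985 (leading, φ = -3.1°)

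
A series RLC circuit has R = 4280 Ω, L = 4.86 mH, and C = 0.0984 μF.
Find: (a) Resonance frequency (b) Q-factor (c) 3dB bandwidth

Step 1 — Resonance: ω₀ = 1/√(LC) = 1/√(0.00486·9.84e-08) = 4.573e+04 rad/s.
Step 2 — f₀ = ω₀/(2π) = 7278 Hz.
Step 3 — Series Q: Q = ω₀L/R = 4.573e+04·0.00486/4280 = 0.05193.
Step 4 — Bandwidth: Δω = ω₀/Q = 8.807e+05 rad/s; BW = Δω/(2π) = 1.402e+05 Hz.

(a) f₀ = 7278 Hz  (b) Q = 0.05193  (c) BW = 1.402e+05 Hz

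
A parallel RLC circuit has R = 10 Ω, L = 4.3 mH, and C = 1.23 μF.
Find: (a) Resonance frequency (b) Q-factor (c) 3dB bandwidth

Step 1 — Resonance: ω₀ = 1/√(LC) = 1/√(0.0043·1.23e-06) = 1.375e+04 rad/s.
Step 2 — f₀ = ω₀/(2π) = 2188 Hz.
Step 3 — Parallel Q: Q = R/(ω₀L) = 10/(1.375e+04·0.0043) = 0.1691.
Step 4 — Bandwidth: Δω = ω₀/Q = 8.13e+04 rad/s; BW = Δω/(2π) = 1.294e+04 Hz.

(a) f₀ = 2188 Hz  (b) Q = 0.1691  (c) BW = 1.294e+04 Hz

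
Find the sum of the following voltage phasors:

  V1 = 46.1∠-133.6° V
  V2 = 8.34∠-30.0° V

Step 1 — Convert each phasor to rectangular form:
  V1 = 46.1·(cos(-133.6°) + j·sin(-133.6°)) = -31.79 - j33.38 V
  V2 = 8.34·(cos(-30.0°) + j·sin(-30.0°)) = 7.223 - j4.17 V
Step 2 — Sum components: V_total = -24.57 - j37.55 V.
Step 3 — Convert to polar: |V_total| = 44.88 V, ∠V_total = -123.2°.

V_total = 44.88∠-123.2° V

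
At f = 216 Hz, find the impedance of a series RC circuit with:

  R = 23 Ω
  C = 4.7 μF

Step 1 — Angular frequency: ω = 2π·f = 2π·216 = 1357 rad/s.
Step 2 — Component impedances:
  R: Z = R = 23 Ω
  C: Z = 1/(jωC) = -j/(ω·C) = 0 - j156.8 Ω
Step 3 — Series combination: Z_total = R + C = 23 - j156.8 Ω = 158.5∠-81.7° Ω.

Z = 23 - j156.8 Ω = 158.5∠-81.7° Ω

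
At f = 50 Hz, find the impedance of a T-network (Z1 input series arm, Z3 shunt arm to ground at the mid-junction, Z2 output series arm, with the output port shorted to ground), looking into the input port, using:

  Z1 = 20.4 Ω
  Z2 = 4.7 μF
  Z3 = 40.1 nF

Step 1 — Angular frequency: ω = 2π·f = 2π·50 = 314.2 rad/s.
Step 2 — Component impedances:
  Z1: Z = R = 20.4 Ω
  Z2: Z = 1/(jωC) = -j/(ω·C) = 0 - j677.3 Ω
  Z3: Z = 1/(jωC) = -j/(ω·C) = 0 - j7.938e+04 Ω
Step 3 — With the output port shorted to ground, the output series arm Z2 runs from the junction to ground; the shunt arm Z3 also runs from the junction to ground. They appear in parallel: Z3 || Z2 = 0 - j671.5 Ω.
Step 4 — Series with input arm Z1: Z_in = Z1 + (Z3 || Z2) = 20.4 - j671.5 Ω = 671.8∠-88.3° Ω.

Z = 20.4 - j671.5 Ω = 671.8∠-88.3° Ω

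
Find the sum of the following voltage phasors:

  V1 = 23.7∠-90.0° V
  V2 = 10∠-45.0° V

Step 1 — Convert each phasor to rectangular form:
  V1 = 23.7·(cos(-90.0°) + j·sin(-90.0°)) = 0 - j23.7 V
  V2 = 10·(cos(-45.0°) + j·sin(-45.0°)) = 7.071 - j7.071 V
Step 2 — Sum components: V_total = 7.071 - j30.77 V.
Step 3 — Convert to polar: |V_total| = 31.57 V, ∠V_total = -77.1°.

V_total = 31.57∠-77.1° V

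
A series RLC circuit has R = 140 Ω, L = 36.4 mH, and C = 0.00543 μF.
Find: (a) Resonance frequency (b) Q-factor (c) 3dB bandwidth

Step 1 — Resonance: ω₀ = 1/√(LC) = 1/√(0.0364·5.43e-09) = 7.113e+04 rad/s.
Step 2 — f₀ = ω₀/(2π) = 1.132e+04 Hz.
Step 3 — Series Q: Q = ω₀L/R = 7.113e+04·0.0364/140 = 18.49.
Step 4 — Bandwidth: Δω = ω₀/Q = 3846 rad/s; BW = Δω/(2π) = 612.1 Hz.

(a) f₀ = 1.132e+04 Hz  (b) Q = 18.49  (c) BW = 612.1 Hz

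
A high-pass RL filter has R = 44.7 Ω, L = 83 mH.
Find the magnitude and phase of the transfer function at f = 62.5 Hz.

Step 1 — Angular frequency: ω = 2π·62.5 = 392.7 rad/s.
Step 2 — Transfer function: H(jω) = jωL/(R + jωL).
Step 3 — Numerator jωL = j·32.59; denominator R + jωL = 44.7 + j32.59.
Step 4 — H = 0.3471 + j0.4761.
Step 5 — Magnitude: |H| = 0.5892 (-4.6 dB); phase: φ = 53.9°.

|H| = 0.5892 (-4.6 dB), φ = 53.9°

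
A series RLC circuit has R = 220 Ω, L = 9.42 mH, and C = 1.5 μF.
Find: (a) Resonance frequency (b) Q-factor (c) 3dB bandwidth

Step 1 — Resonance condition Im(Z)=0 gives ω₀ = 1/√(LC).
Step 2 — ω₀ = 1/√(0.00942·1.5e-06) = 8413 rad/s.
Step 3 — f₀ = ω₀/(2π) = 1339 Hz.
Step 4 — Series Q: Q = ω₀L/R = 8413·0.00942/220 = 0.3602.
Step 5 — 3dB bandwidth: Δω = ω₀/Q = 2.335e+04 rad/s; BW = Δω/(2π) = 3717 Hz.

(a) f₀ = 1339 Hz  (b) Q = 0.3602  (c) BW = 3717 Hz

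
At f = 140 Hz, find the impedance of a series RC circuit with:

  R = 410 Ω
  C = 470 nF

Step 1 — Angular frequency: ω = 2π·f = 2π·140 = 879.6 rad/s.
Step 2 — Component impedances:
  R: Z = R = 410 Ω
  C: Z = 1/(jωC) = -j/(ω·C) = 0 - j2419 Ω
Step 3 — Series combination: Z_total = R + C = 410 - j2419 Ω = 2453∠-80.4° Ω.

Z = 410 - j2419 Ω = 2453∠-80.4° Ω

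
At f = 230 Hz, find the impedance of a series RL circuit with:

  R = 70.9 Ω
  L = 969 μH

Step 1 — Angular frequency: ω = 2π·f = 2π·230 = 1445 rad/s.
Step 2 — Component impedances:
  R: Z = R = 70.9 Ω
  L: Z = jωL = j·1445·0.000969 = 0 + j1.4 Ω
Step 3 — Series combination: Z_total = R + L = 70.9 + j1.4 Ω = 70.91∠1.1° Ω.

Z = 70.9 + j1.4 Ω = 70.91∠1.1° Ω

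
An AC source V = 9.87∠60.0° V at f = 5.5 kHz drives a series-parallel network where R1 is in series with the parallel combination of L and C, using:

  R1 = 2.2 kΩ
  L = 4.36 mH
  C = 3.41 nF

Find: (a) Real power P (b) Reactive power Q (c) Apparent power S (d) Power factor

Step 1 — Angular frequency: ω = 2π·f = 2π·5500 = 3.456e+04 rad/s.
Step 2 — Component impedances:
  R1: Z = R = 2200 Ω
  L: Z = jωL = j·3.456e+04·0.00436 = 0 + j150.7 Ω
  C: Z = 1/(jωC) = -j/(ω·C) = 0 - j8486 Ω
Step 3 — Parallel branch: L || C = 1/(1/L + 1/C) = 0 + j153.4 Ω.
Step 4 — Series with R1: Z_total = R1 + (L || C) = 2200 + j153.4 Ω = 2205∠4.0° Ω.
Step 5 — Source phasor: V = 9.87∠60.0° V = 4.935 + j8.548 V.
Step 6 — Current: I = V / Z = 0.002502 + j0.003711 A = 0.004475∠56.0° A.
Step 7 — Complex power: S = V·I* = 0.04407 + j0.003073 VA.
Step 8 — Real power: P = Re(S) = 0.04407 W.
Step 9 — Reactive power: Q = Im(S) = 0.003073 VAR.
Step 10 — Apparent power: |S| = 0.04417 VA.
Step 11 — Power factor: PF = P/|S| = 0.9976 (lagging).

(a) P = 0.04407 W  (b) Q = 0.003073 VAR  (c) S = 0.04417 VA  (d) PF = 0.9976 (lagging)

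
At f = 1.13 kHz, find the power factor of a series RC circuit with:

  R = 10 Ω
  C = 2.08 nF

Step 1 — Angular frequency: ω = 2π·f = 2π·1130 = 7100 rad/s.
Step 2 — Component impedances:
  R: Z = R = 10 Ω
  C: Z = 1/(jωC) = -j/(ω·C) = 0 - j6.771e+04 Ω
Step 3 — Series combination: Z_total = R + C = 10 - j6.771e+04 Ω = 6.771e+04∠-90.0° Ω.
Step 4 — Power factor: PF = cos(φ) = Re(Z)/|Z| = 10/6.771e+04 = 0.0001477.
Step 5 — Type: Im(Z) = -6.771e+04 ⇒ leading (phase φ = -90.0°).

PF = 0.0001477 (leading, φ = -90.0°)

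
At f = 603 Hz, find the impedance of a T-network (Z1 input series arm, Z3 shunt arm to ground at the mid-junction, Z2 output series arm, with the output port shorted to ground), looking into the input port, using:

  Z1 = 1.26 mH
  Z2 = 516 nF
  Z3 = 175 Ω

Step 1 — Angular frequency: ω = 2π·f = 2π·603 = 3789 rad/s.
Step 2 — Component impedances:
  Z1: Z = jωL = j·3789·0.00126 = 0 + j4.774 Ω
  Z2: Z = 1/(jωC) = -j/(ω·C) = 0 - j511.5 Ω
  Z3: Z = R = 175 Ω
Step 3 — With the output port shorted to ground, the output series arm Z2 runs from the junction to ground; the shunt arm Z3 also runs from the junction to ground. They appear in parallel: Z3 || Z2 = 156.7 - j53.6 Ω.
Step 4 — Series with input arm Z1: Z_in = Z1 + (Z3 || Z2) = 156.7 - j48.82 Ω = 164.1∠-17.3° Ω.

Z = 156.7 - j48.82 Ω = 164.1∠-17.3° Ω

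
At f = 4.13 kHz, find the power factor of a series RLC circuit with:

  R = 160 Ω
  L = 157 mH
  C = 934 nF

Step 1 — Angular frequency: ω = 2π·f = 2π·4130 = 2.595e+04 rad/s.
Step 2 — Component impedances:
  R: Z = R = 160 Ω
  L: Z = jωL = j·2.595e+04·0.157 = 0 + j4074 Ω
  C: Z = 1/(jωC) = -j/(ω·C) = 0 - j41.26 Ω
Step 3 — Series combination: Z_total = R + L + C = 160 + j4033 Ω = 4036∠87.7° Ω.
Step 4 — Power factor: PF = cos(φ) = Re(Z)/|Z| = 160/4036 = 0.03964.
Step 5 — Type: Im(Z) = 4033 ⇒ lagging (phase φ = 87.7°).

PF = 0.03964 (lagging, φ = 87.7°)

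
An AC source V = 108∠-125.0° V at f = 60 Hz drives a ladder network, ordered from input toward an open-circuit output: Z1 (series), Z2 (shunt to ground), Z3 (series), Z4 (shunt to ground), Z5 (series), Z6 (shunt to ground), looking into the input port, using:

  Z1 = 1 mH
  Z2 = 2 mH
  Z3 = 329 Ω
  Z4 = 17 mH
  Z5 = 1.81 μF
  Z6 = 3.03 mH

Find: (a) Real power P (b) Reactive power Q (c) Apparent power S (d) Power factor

Step 1 — Angular frequency: ω = 2π·f = 2π·60 = 377 rad/s.
Step 2 — Component impedances:
  Z1: Z = jωL = j·377·0.001 = 0 + j0.377 Ω
  Z2: Z = jωL = j·377·0.002 = 0 + j0.754 Ω
  Z3: Z = R = 329 Ω
  Z4: Z = jωL = j·377·0.017 = 0 + j6.409 Ω
  Z5: Z = 1/(jωC) = -j/(ω·C) = 0 - j1466 Ω
  Z6: Z = jωL = j·377·0.00303 = 0 + j1.142 Ω
Step 3 — Ladder network (open output): work backward from the far end, alternating series and parallel combinations. Z_in = 0.001727 + j1.131 Ω = 1.131∠89.9° Ω.
Step 4 — Source phasor: V = 108∠-125.0° V = -61.95 - j88.47 V.
Step 5 — Current: I = V / Z = -78.31 + j54.65 A = 95.5∠145.1° A.
Step 6 — Complex power: S = V·I* = 15.75 + j1.031e+04 VA.
Step 7 — Real power: P = Re(S) = 15.75 W.
Step 8 — Reactive power: Q = Im(S) = 1.031e+04 VAR.
Step 9 — Apparent power: |S| = 1.031e+04 VA.
Step 10 — Power factor: PF = P/|S| = 0.001527 (lagging).

(a) P = 15.75 W  (b) Q = 1.031e+04 VAR  (c) S = 1.031e+04 VA  (d) PF = 0.001527 (lagging)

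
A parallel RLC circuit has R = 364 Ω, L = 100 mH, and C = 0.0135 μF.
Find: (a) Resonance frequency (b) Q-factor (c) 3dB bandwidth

Step 1 — Resonance: ω₀ = 1/√(LC) = 1/√(0.1·1.35e-08) = 2.722e+04 rad/s.
Step 2 — f₀ = ω₀/(2π) = 4332 Hz.
Step 3 — Parallel Q: Q = R/(ω₀L) = 364/(2.722e+04·0.1) = 0.1337.
Step 4 — Bandwidth: Δω = ω₀/Q = 2.035e+05 rad/s; BW = Δω/(2π) = 3.239e+04 Hz.

(a) f₀ = 4332 Hz  (b) Q = 0.1337  (c) BW = 3.239e+04 Hz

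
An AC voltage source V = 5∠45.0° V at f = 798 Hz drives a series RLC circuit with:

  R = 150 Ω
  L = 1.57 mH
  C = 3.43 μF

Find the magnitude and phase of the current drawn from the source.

Step 1 — Angular frequency: ω = 2π·f = 2π·798 = 5014 rad/s.
Step 2 — Component impedances:
  R: Z = R = 150 Ω
  L: Z = jωL = j·5014·0.00157 = 0 + j7.872 Ω
  C: Z = 1/(jωC) = -j/(ω·C) = 0 - j58.15 Ω
Step 3 — Series combination: Z_total = R + L + C = 150 - j50.27 Ω = 158.2∠-18.5° Ω.
Step 4 — Source phasor: V = 5∠45.0° V = 3.536 + j3.536 V.
Step 5 — Ohm's law: I = V / Z_total = (3.536 + j3.536) / (150 - j50.27) = 0.01409 + j0.02829 A.
Step 6 — Convert to polar: |I| = 0.03161 A, ∠I = 63.5°.

I = 0.03161∠63.5° A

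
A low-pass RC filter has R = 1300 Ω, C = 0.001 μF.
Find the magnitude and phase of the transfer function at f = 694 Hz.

Step 1 — Angular frequency: ω = 2π·694 = 4361 rad/s.
Step 2 — Transfer function: H(jω) = 1/(1 + jωRC).
Step 3 — Denominator: 1 + jωRC = 1 + j·4361·1300·1e-09 = 1 + j0.005669.
Step 4 — H = 1 - j0.005669.
Step 5 — Magnitude: |H| = 1 (-0.0 dB); phase: φ = -0.3°.

|H| = 1 (-0.0 dB), φ = -0.3°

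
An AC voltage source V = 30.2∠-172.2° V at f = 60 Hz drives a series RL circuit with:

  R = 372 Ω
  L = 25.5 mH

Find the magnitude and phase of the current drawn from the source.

Step 1 — Angular frequency: ω = 2π·f = 2π·60 = 377 rad/s.
Step 2 — Component impedances:
  R: Z = R = 372 Ω
  L: Z = jωL = j·377·0.0255 = 0 + j9.613 Ω
Step 3 — Series combination: Z_total = R + L = 372 + j9.613 Ω = 372.1∠1.5° Ω.
Step 4 — Source phasor: V = 30.2∠-172.2° V = -29.92 - j4.099 V.
Step 5 — Ohm's law: I = V / Z_total = (-29.92 - j4.099) / (372 + j9.613) = -0.08066 - j0.008933 A.
Step 6 — Convert to polar: |I| = 0.08116 A, ∠I = -173.7°.

I = 0.08116∠-173.7° A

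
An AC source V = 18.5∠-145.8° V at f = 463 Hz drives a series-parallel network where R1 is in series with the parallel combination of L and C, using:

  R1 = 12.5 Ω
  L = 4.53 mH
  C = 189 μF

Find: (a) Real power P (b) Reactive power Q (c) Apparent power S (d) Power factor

Step 1 — Angular frequency: ω = 2π·f = 2π·463 = 2909 rad/s.
Step 2 — Component impedances:
  R1: Z = R = 12.5 Ω
  L: Z = jωL = j·2909·0.00453 = 0 + j13.18 Ω
  C: Z = 1/(jωC) = -j/(ω·C) = 0 - j1.819 Ω
Step 3 — Parallel branch: L || C = 1/(1/L + 1/C) = 0 - j2.11 Ω.
Step 4 — Series with R1: Z_total = R1 + (L || C) = 12.5 - j2.11 Ω = 12.68∠-9.6° Ω.
Step 5 — Source phasor: V = 18.5∠-145.8° V = -15.3 - j10.4 V.
Step 6 — Current: I = V / Z = -1.054 - j1.01 A = 1.459∠-136.2° A.
Step 7 — Complex power: S = V·I* = 26.62 - j4.494 VA.
Step 8 — Real power: P = Re(S) = 26.62 W.
Step 9 — Reactive power: Q = Im(S) = -4.494 VAR.
Step 10 — Apparent power: |S| = 27 VA.
Step 11 — Power factor: PF = P/|S| = 0.9861 (leading).

(a) P = 26.62 W  (b) Q = -4.494 VAR  (c) S = 27 VA  (d) PF = 0.9861 (leading)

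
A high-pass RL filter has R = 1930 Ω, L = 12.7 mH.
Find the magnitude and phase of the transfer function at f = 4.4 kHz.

Step 1 — Angular frequency: ω = 2π·4400 = 2.765e+04 rad/s.
Step 2 — Transfer function: H(jω) = jωL/(R + jωL).
Step 3 — Numerator jωL = j·351.1; denominator R + jωL = 1930 + j351.1.
Step 4 — H = 0.03203 + j0.1761.
Step 5 — Magnitude: |H| = 0.179 (-14.9 dB); phase: φ = 79.7°.

|H| = 0.179 (-14.9 dB), φ = 79.7°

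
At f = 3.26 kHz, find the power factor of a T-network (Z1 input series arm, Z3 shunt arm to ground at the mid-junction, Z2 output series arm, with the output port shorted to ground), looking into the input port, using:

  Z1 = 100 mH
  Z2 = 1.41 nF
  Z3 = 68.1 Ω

Step 1 — Angular frequency: ω = 2π·f = 2π·3260 = 2.048e+04 rad/s.
Step 2 — Component impedances:
  Z1: Z = jωL = j·2.048e+04·0.1 = 0 + j2048 Ω
  Z2: Z = 1/(jωC) = -j/(ω·C) = 0 - j3.462e+04 Ω
  Z3: Z = R = 68.1 Ω
Step 3 — With the output port shorted to ground, the output series arm Z2 runs from the junction to ground; the shunt arm Z3 also runs from the junction to ground. They appear in parallel: Z3 || Z2 = 68.1 - j0.1339 Ω.
Step 4 — Series with input arm Z1: Z_in = Z1 + (Z3 || Z2) = 68.1 + j2048 Ω = 2049∠88.1° Ω.
Step 5 — Power factor: PF = cos(φ) = Re(Z)/|Z| = 68.1/2049.3 = 0.03323.
Step 6 — Type: Im(Z) = 2048 ⇒ lagging (phase φ = 88.1°).

PF = 0.03323 (lagging, φ = 88.1°)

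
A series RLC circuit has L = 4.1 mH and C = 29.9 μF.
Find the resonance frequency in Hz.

Step 1 — Resonance condition Im(Z)=0 gives ω₀ = 1/√(LC).
Step 2 — ω₀ = 1/√(0.0041·2.99e-05) = 2856 rad/s.
Step 3 — f₀ = ω₀/(2π) = 454.6 Hz.

f₀ = 454.6 Hz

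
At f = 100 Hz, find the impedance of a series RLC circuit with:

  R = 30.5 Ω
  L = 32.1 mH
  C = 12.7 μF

Step 1 — Angular frequency: ω = 2π·f = 2π·100 = 628.3 rad/s.
Step 2 — Component impedances:
  R: Z = R = 30.5 Ω
  L: Z = jωL = j·628.3·0.0321 = 0 + j20.17 Ω
  C: Z = 1/(jωC) = -j/(ω·C) = 0 - j125.3 Ω
Step 3 — Series combination: Z_total = R + L + C = 30.5 - j105.1 Ω = 109.5∠-73.8° Ω.

Z = 30.5 - j105.1 Ω = 109.5∠-73.8° Ω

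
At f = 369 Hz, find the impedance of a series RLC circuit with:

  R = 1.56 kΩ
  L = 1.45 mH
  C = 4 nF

Step 1 — Angular frequency: ω = 2π·f = 2π·369 = 2318 rad/s.
Step 2 — Component impedances:
  R: Z = R = 1560 Ω
  L: Z = jωL = j·2318·0.00145 = 0 + j3.362 Ω
  C: Z = 1/(jωC) = -j/(ω·C) = 0 - j1.078e+05 Ω
Step 3 — Series combination: Z_total = R + L + C = 1560 - j1.078e+05 Ω = 1.078e+05∠-89.2° Ω.

Z = 1560 - j1.078e+05 Ω = 1.078e+05∠-89.2° Ω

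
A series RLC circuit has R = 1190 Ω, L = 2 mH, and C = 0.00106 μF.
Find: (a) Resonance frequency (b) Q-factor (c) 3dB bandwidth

Step 1 — Resonance: ω₀ = 1/√(LC) = 1/√(0.002·1.06e-09) = 6.868e+05 rad/s.
Step 2 — f₀ = ω₀/(2π) = 1.093e+05 Hz.
Step 3 — Series Q: Q = ω₀L/R = 6.868e+05·0.002/1190 = 1.154.
Step 4 — Bandwidth: Δω = ω₀/Q = 5.95e+05 rad/s; BW = Δω/(2π) = 9.47e+04 Hz.

(a) f₀ = 1.093e+05 Hz  (b) Q = 1.154  (c) BW = 9.47e+04 Hz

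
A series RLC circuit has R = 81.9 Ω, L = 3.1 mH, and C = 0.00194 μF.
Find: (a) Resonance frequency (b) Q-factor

Step 1 — Resonance condition Im(Z)=0 gives ω₀ = 1/√(LC).
Step 2 — ω₀ = 1/√(0.0031·1.94e-09) = 4.078e+05 rad/s.
Step 3 — f₀ = ω₀/(2π) = 6.49e+04 Hz.
Step 4 — Series Q: Q = ω₀L/R = 4.078e+05·0.0031/81.9 = 15.43.

(a) f₀ = 6.49e+04 Hz  (b) Q = 15.43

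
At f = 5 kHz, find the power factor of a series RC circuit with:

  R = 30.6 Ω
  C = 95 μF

Step 1 — Angular frequency: ω = 2π·f = 2π·5000 = 3.142e+04 rad/s.
Step 2 — Component impedances:
  R: Z = R = 30.6 Ω
  C: Z = 1/(jωC) = -j/(ω·C) = 0 - j0.3351 Ω
Step 3 — Series combination: Z_total = R + C = 30.6 - j0.3351 Ω = 30.6∠-0.6° Ω.
Step 4 — Power factor: PF = cos(φ) = Re(Z)/|Z| = 30.6/30.602 = 0.9999.
Step 5 — Type: Im(Z) = -0.3351 ⇒ leading (phase φ = -0.6°).

PF = 0.9999 (leading, φ = -0.6°)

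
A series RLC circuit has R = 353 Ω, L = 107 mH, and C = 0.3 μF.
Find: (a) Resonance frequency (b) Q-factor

Step 1 — Resonance condition Im(Z)=0 gives ω₀ = 1/√(LC).
Step 2 — ω₀ = 1/√(0.107·3e-07) = 5581 rad/s.
Step 3 — f₀ = ω₀/(2π) = 888.3 Hz.
Step 4 — Series Q: Q = ω₀L/R = 5581·0.107/353 = 1.692.

(a) f₀ = 888.3 Hz  (b) Q = 1.692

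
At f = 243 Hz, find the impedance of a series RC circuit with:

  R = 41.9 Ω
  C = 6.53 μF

Step 1 — Angular frequency: ω = 2π·f = 2π·243 = 1527 rad/s.
Step 2 — Component impedances:
  R: Z = R = 41.9 Ω
  C: Z = 1/(jωC) = -j/(ω·C) = 0 - j100.3 Ω
Step 3 — Series combination: Z_total = R + C = 41.9 - j100.3 Ω = 108.7∠-67.3° Ω.

Z = 41.9 - j100.3 Ω = 108.7∠-67.3° Ω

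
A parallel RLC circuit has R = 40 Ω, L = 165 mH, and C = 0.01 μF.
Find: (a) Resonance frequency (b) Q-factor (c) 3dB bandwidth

Step 1 — Resonance: ω₀ = 1/√(LC) = 1/√(0.165·1e-08) = 2.462e+04 rad/s.
Step 2 — f₀ = ω₀/(2π) = 3918 Hz.
Step 3 — Parallel Q: Q = R/(ω₀L) = 40/(2.462e+04·0.165) = 0.009847.
Step 4 — Bandwidth: Δω = ω₀/Q = 2.5e+06 rad/s; BW = Δω/(2π) = 3.979e+05 Hz.

(a) f₀ = 3918 Hz  (b) Q = 0.009847  (c) BW = 3.979e+05 Hz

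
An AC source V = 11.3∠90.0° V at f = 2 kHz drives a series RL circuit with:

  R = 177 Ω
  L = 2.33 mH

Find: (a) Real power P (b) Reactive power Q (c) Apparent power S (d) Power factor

Step 1 — Angular frequency: ω = 2π·f = 2π·2000 = 1.257e+04 rad/s.
Step 2 — Component impedances:
  R: Z = R = 177 Ω
  L: Z = jωL = j·1.257e+04·0.00233 = 0 + j29.28 Ω
Step 3 — Series combination: Z_total = R + L = 177 + j29.28 Ω = 179.4∠9.4° Ω.
Step 4 — Source phasor: V = 11.3∠90.0° V = 0 + j11.3 V.
Step 5 — Current: I = V / Z = 0.01028 + j0.06214 A = 0.06299∠80.6° A.
Step 6 — Complex power: S = V·I* = 0.7022 + j0.1162 VA.
Step 7 — Real power: P = Re(S) = 0.7022 W.
Step 8 — Reactive power: Q = Im(S) = 0.1162 VAR.
Step 9 — Apparent power: |S| = 0.7117 VA.
Step 10 — Power factor: PF = P/|S| = 0.9866 (lagging).

(a) P = 0.7022 W  (b) Q = 0.1162 VAR  (c) S = 0.7117 VA  (d) PF = 0.9866 (lagging)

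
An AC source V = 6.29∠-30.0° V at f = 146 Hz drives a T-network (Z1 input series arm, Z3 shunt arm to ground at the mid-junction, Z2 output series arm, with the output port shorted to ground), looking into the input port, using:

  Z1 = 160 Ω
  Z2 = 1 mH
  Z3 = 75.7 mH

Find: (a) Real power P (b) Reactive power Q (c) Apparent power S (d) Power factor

Step 1 — Angular frequency: ω = 2π·f = 2π·146 = 917.3 rad/s.
Step 2 — Component impedances:
  Z1: Z = R = 160 Ω
  Z2: Z = jωL = j·917.3·0.001 = 0 + j0.9173 Ω
  Z3: Z = jωL = j·917.3·0.0757 = 0 + j69.44 Ω
Step 3 — With the output port shorted to ground, the output series arm Z2 runs from the junction to ground; the shunt arm Z3 also runs from the junction to ground. They appear in parallel: Z3 || Z2 = 0 + j0.9054 Ω.
Step 4 — Series with input arm Z1: Z_in = Z1 + (Z3 || Z2) = 160 + j0.9054 Ω = 160∠0.3° Ω.
Step 5 — Source phasor: V = 6.29∠-30.0° V = 5.447 - j3.145 V.
Step 6 — Current: I = V / Z = 0.03393 - j0.01985 A = 0.03931∠-30.3° A.
Step 7 — Complex power: S = V·I* = 0.2473 + j0.001399 VA.
Step 8 — Real power: P = Re(S) = 0.2473 W.
Step 9 — Reactive power: Q = Im(S) = 0.001399 VAR.
Step 10 — Apparent power: |S| = 0.2473 VA.
Step 11 — Power factor: PF = P/|S| = 1 (lagging).

(a) P = 0.2473 W  (b) Q = 0.001399 VAR  (c) S = 0.2473 VA  (d) PF = 1 (lagging)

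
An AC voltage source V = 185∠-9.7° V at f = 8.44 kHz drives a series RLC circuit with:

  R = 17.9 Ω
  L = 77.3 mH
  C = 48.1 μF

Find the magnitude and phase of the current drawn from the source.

Step 1 — Angular frequency: ω = 2π·f = 2π·8440 = 5.303e+04 rad/s.
Step 2 — Component impedances:
  R: Z = R = 17.9 Ω
  L: Z = jωL = j·5.303e+04·0.0773 = 0 + j4099 Ω
  C: Z = 1/(jωC) = -j/(ω·C) = 0 - j0.392 Ω
Step 3 — Series combination: Z_total = R + L + C = 17.9 + j4099 Ω = 4099∠89.7° Ω.
Step 4 — Source phasor: V = 185∠-9.7° V = 182.4 - j31.17 V.
Step 5 — Ohm's law: I = V / Z_total = (182.4 - j31.17) / (17.9 + j4099) = -0.00741 - j0.04452 A.
Step 6 — Convert to polar: |I| = 0.04513 A, ∠I = -99.4°.

I = 0.04513∠-99.4° A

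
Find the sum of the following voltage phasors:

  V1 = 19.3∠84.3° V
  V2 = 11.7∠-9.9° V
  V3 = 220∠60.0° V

Step 1 — Convert each phasor to rectangular form:
  V1 = 19.3·(cos(84.3°) + j·sin(84.3°)) = 1.917 + j19.2 V
  V2 = 11.7·(cos(-9.9°) + j·sin(-9.9°)) = 11.53 - j2.012 V
  V3 = 220·(cos(60.0°) + j·sin(60.0°)) = 110 + j190.5 V
Step 2 — Sum components: V_total = 123.4 + j207.7 V.
Step 3 — Convert to polar: |V_total| = 241.6 V, ∠V_total = 59.3°.

V_total = 241.6∠59.3° V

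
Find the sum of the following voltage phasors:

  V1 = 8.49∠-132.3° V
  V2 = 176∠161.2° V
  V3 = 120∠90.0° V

Step 1 — Convert each phasor to rectangular form:
  V1 = 8.49·(cos(-132.3°) + j·sin(-132.3°)) = -5.714 - j6.279 V
  V2 = 176·(cos(161.2°) + j·sin(161.2°)) = -166.6 + j56.72 V
  V3 = 120·(cos(90.0°) + j·sin(90.0°)) = 0 + j120 V
Step 2 — Sum components: V_total = -172.3 + j170.4 V.
Step 3 — Convert to polar: |V_total| = 242.4 V, ∠V_total = 135.3°.

V_total = 242.4∠135.3° V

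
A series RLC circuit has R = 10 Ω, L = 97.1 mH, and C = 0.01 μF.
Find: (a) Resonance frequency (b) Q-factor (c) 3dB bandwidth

Step 1 — Resonance: ω₀ = 1/√(LC) = 1/√(0.0971·1e-08) = 3.209e+04 rad/s.
Step 2 — f₀ = ω₀/(2π) = 5108 Hz.
Step 3 — Series Q: Q = ω₀L/R = 3.209e+04·0.0971/10 = 311.6.
Step 4 — Bandwidth: Δω = ω₀/Q = 103 rad/s; BW = Δω/(2π) = 16.39 Hz.

(a) f₀ = 5108 Hz  (b) Q = 311.6  (c) BW = 16.39 Hz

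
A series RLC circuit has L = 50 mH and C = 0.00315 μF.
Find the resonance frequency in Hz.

Step 1 — Resonance condition Im(Z)=0 gives ω₀ = 1/√(LC).
Step 2 — ω₀ = 1/√(0.05·3.15e-09) = 7.968e+04 rad/s.
Step 3 — f₀ = ω₀/(2π) = 1.268e+04 Hz.

f₀ = 1.268e+04 Hz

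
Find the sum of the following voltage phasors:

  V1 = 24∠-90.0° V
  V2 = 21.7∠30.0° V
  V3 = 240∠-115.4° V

Step 1 — Convert each phasor to rectangular form:
  V1 = 24·(cos(-90.0°) + j·sin(-90.0°)) = 0 - j24 V
  V2 = 21.7·(cos(30.0°) + j·sin(30.0°)) = 18.79 + j10.85 V
  V3 = 240·(cos(-115.4°) + j·sin(-115.4°)) = -102.9 - j216.8 V
Step 2 — Sum components: V_total = -84.15 - j230 V.
Step 3 — Convert to polar: |V_total| = 244.9 V, ∠V_total = -110.1°.

V_total = 244.9∠-110.1° V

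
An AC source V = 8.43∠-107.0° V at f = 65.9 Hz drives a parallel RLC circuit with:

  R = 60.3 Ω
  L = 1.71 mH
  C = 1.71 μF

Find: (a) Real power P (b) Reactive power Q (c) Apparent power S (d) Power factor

Step 1 — Angular frequency: ω = 2π·f = 2π·65.9 = 414.1 rad/s.
Step 2 — Component impedances:
  R: Z = R = 60.3 Ω
  L: Z = jωL = j·414.1·0.00171 = 0 + j0.708 Ω
  C: Z = 1/(jωC) = -j/(ω·C) = 0 - j1412 Ω
Step 3 — Parallel combination: 1/Z_total = 1/R + 1/L + 1/C; Z_total = 0.008321 + j0.7083 Ω = 0.7084∠89.3° Ω.
Step 4 — Source phasor: V = 8.43∠-107.0° V = -2.465 - j8.062 V.
Step 5 — Current: I = V / Z = -11.42 + j3.346 A = 11.9∠163.7° A.
Step 6 — Complex power: S = V·I* = 1.179 + j100.3 VA.
Step 7 — Real power: P = Re(S) = 1.179 W.
Step 8 — Reactive power: Q = Im(S) = 100.3 VAR.
Step 9 — Apparent power: |S| = 100.3 VA.
Step 10 — Power factor: PF = P/|S| = 0.01175 (lagging).

(a) P = 1.179 W  (b) Q = 100.3 VAR  (c) S = 100.3 VA  (d) PF = 0.01175 (lagging)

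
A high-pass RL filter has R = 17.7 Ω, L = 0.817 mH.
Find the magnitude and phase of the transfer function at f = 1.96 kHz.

Step 1 — Angular frequency: ω = 2π·1960 = 1.232e+04 rad/s.
Step 2 — Transfer function: H(jω) = jωL/(R + jωL).
Step 3 — Numerator jωL = j·10.06; denominator R + jωL = 17.7 + j10.06.
Step 4 — H = 0.2442 + j0.4296.
Step 5 — Magnitude: |H| = 0.4942 (-6.1 dB); phase: φ = 60.4°.

|H| = 0.4942 (-6.1 dB), φ = 60.4°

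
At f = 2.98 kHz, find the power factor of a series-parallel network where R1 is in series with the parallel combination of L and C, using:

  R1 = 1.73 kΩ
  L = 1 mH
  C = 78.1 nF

Step 1 — Angular frequency: ω = 2π·f = 2π·2980 = 1.872e+04 rad/s.
Step 2 — Component impedances:
  R1: Z = R = 1730 Ω
  L: Z = jωL = j·1.872e+04·0.001 = 0 + j18.72 Ω
  C: Z = 1/(jωC) = -j/(ω·C) = 0 - j683.8 Ω
Step 3 — Parallel branch: L || C = 1/(1/L + 1/C) = 0 + j19.25 Ω.
Step 4 — Series with R1: Z_total = R1 + (L || C) = 1730 + j19.25 Ω = 1730∠0.6° Ω.
Step 5 — Power factor: PF = cos(φ) = Re(Z)/|Z| = 1730/1730.1 = 0.9999.
Step 6 — Type: Im(Z) = 19.25 ⇒ lagging (phase φ = 0.6°).

PF = 0.9999 (lagging, φ = 0.6°)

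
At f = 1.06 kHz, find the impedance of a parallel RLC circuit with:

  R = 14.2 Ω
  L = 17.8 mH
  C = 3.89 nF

Step 1 — Angular frequency: ω = 2π·f = 2π·1060 = 6660 rad/s.
Step 2 — Component impedances:
  R: Z = R = 14.2 Ω
  L: Z = jωL = j·6660·0.0178 = 0 + j118.6 Ω
  C: Z = 1/(jωC) = -j/(ω·C) = 0 - j3.86e+04 Ω
Step 3 — Parallel combination: 1/Z_total = 1/R + 1/L + 1/C; Z_total = 14 + j1.672 Ω = 14.1∠6.8° Ω.

Z = 14 + j1.672 Ω = 14.1∠6.8° Ω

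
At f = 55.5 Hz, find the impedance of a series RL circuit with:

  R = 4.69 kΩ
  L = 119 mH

Step 1 — Angular frequency: ω = 2π·f = 2π·55.5 = 348.7 rad/s.
Step 2 — Component impedances:
  R: Z = R = 4690 Ω
  L: Z = jωL = j·348.7·0.119 = 0 + j41.5 Ω
Step 3 — Series combination: Z_total = R + L = 4690 + j41.5 Ω = 4690∠0.5° Ω.

Z = 4690 + j41.5 Ω = 4690∠0.5° Ω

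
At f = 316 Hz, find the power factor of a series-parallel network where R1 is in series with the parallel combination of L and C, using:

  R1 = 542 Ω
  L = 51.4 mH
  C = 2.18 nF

Step 1 — Angular frequency: ω = 2π·f = 2π·316 = 1985 rad/s.
Step 2 — Component impedances:
  R1: Z = R = 542 Ω
  L: Z = jωL = j·1985·0.0514 = 0 + j102.1 Ω
  C: Z = 1/(jωC) = -j/(ω·C) = 0 - j2.31e+05 Ω
Step 3 — Parallel branch: L || C = 1/(1/L + 1/C) = 0 + j102.1 Ω.
Step 4 — Series with R1: Z_total = R1 + (L || C) = 542 + j102.1 Ω = 551.5∠10.7° Ω.
Step 5 — Power factor: PF = cos(φ) = Re(Z)/|Z| = 542/551.53 = 0.9827.
Step 6 — Type: Im(Z) = 102.1 ⇒ lagging (phase φ = 10.7°).

PF = 0.9827 (lagging, φ = 10.7°)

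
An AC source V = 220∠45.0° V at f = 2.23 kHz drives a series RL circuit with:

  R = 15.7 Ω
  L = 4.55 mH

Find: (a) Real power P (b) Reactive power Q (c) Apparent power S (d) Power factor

Step 1 — Angular frequency: ω = 2π·f = 2π·2230 = 1.401e+04 rad/s.
Step 2 — Component impedances:
  R: Z = R = 15.7 Ω
  L: Z = jωL = j·1.401e+04·0.00455 = 0 + j63.75 Ω
Step 3 — Series combination: Z_total = R + L = 15.7 + j63.75 Ω = 65.66∠76.2° Ω.
Step 4 — Source phasor: V = 220∠45.0° V = 155.6 + j155.6 V.
Step 5 — Current: I = V / Z = 2.867 - j1.734 A = 3.351∠-31.2° A.
Step 6 — Complex power: S = V·I* = 176.3 + j715.8 VA.
Step 7 — Real power: P = Re(S) = 176.3 W.
Step 8 — Reactive power: Q = Im(S) = 715.8 VAR.
Step 9 — Apparent power: |S| = 737.2 VA.
Step 10 — Power factor: PF = P/|S| = 0.2391 (lagging).

(a) P = 176.3 W  (b) Q = 715.8 VAR  (c) S = 737.2 VA  (d) PF = 0.2391 (lagging)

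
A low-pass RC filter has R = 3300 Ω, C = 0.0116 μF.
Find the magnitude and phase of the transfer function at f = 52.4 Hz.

Step 1 — Angular frequency: ω = 2π·52.4 = 329.2 rad/s.
Step 2 — Transfer function: H(jω) = 1/(1 + jωRC).
Step 3 — Denominator: 1 + jωRC = 1 + j·329.2·3300·1.16e-08 = 1 + j0.0126.
Step 4 — H = 0.9998 - j0.0126.
Step 5 — Magnitude: |H| = 0.9999 (-0.0 dB); phase: φ = -0.7°.

|H| = 0.9999 (-0.0 dB), φ = -0.7°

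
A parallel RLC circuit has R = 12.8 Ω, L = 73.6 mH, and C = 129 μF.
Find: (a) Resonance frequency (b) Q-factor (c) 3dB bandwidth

Step 1 — Resonance: ω₀ = 1/√(LC) = 1/√(0.0736·0.000129) = 324.5 rad/s.
Step 2 — f₀ = ω₀/(2π) = 51.65 Hz.
Step 3 — Parallel Q: Q = R/(ω₀L) = 12.8/(324.5·0.0736) = 0.5359.
Step 4 — Bandwidth: Δω = ω₀/Q = 605.6 rad/s; BW = Δω/(2π) = 96.39 Hz.

(a) f₀ = 51.65 Hz  (b) Q = 0.5359  (c) BW = 96.39 Hz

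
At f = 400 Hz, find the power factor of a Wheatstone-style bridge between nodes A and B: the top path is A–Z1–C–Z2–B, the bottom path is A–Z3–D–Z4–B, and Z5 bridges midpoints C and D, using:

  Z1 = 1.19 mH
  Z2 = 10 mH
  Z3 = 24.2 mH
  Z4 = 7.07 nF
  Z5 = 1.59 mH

Step 1 — Angular frequency: ω = 2π·f = 2π·400 = 2513 rad/s.
Step 2 — Component impedances:
  Z1: Z = jωL = j·2513·0.00119 = 0 + j2.991 Ω
  Z2: Z = jωL = j·2513·0.01 = 0 + j25.13 Ω
  Z3: Z = jωL = j·2513·0.0242 = 0 + j60.82 Ω
  Z4: Z = 1/(jωC) = -j/(ω·C) = 0 - j5.628e+04 Ω
  Z5: Z = jωL = j·2513·0.00159 = 0 + j3.996 Ω
Step 3 — Bridge requires nodal analysis (the Z5 bridge couples midpoints C and D, so the two paths cannot be reduced to a simple series/parallel combination). Setting node B to ground and injecting 1 A at node A, the 3-node admittance system at A, C, D solves to V_A = Z_AB = 0 + j28 Ω = 28∠90.0° Ω.
Step 4 — Power factor: PF = cos(φ) = Re(Z)/|Z| = 0/28 = 0.
Step 5 — Type: Im(Z) = 28 ⇒ lagging (phase φ = 90.0°).

PF = 0 (lagging, φ = 90.0°)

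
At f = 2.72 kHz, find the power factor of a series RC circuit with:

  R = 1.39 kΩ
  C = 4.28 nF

Step 1 — Angular frequency: ω = 2π·f = 2π·2720 = 1.709e+04 rad/s.
Step 2 — Component impedances:
  R: Z = R = 1390 Ω
  C: Z = 1/(jωC) = -j/(ω·C) = 0 - j1.367e+04 Ω
Step 3 — Series combination: Z_total = R + C = 1390 - j1.367e+04 Ω = 1.374e+04∠-84.2° Ω.
Step 4 — Power factor: PF = cos(φ) = Re(Z)/|Z| = 1390/1.374e+04 = 0.1012.
Step 5 — Type: Im(Z) = -1.367e+04 ⇒ leading (phase φ = -84.2°).

PF = 0.1012 (leading, φ = -84.2°)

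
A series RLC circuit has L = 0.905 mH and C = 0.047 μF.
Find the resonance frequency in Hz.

Step 1 — Resonance condition Im(Z)=0 gives ω₀ = 1/√(LC).
Step 2 — ω₀ = 1/√(0.000905·4.7e-08) = 1.533e+05 rad/s.
Step 3 — f₀ = ω₀/(2π) = 2.44e+04 Hz.

f₀ = 2.44e+04 Hz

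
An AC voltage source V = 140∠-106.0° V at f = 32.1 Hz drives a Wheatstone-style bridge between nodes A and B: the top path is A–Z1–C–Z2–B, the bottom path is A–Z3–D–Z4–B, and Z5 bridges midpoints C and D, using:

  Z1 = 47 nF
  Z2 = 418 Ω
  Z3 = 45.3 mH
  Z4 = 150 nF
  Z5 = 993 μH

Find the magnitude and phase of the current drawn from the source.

Step 1 — Angular frequency: ω = 2π·f = 2π·32.1 = 201.7 rad/s.
Step 2 — Component impedances:
  Z1: Z = 1/(jωC) = -j/(ω·C) = 0 - j1.055e+05 Ω
  Z2: Z = R = 418 Ω
  Z3: Z = jωL = j·201.7·0.0453 = 0 + j9.137 Ω
  Z4: Z = 1/(jωC) = -j/(ω·C) = 0 - j3.305e+04 Ω
  Z5: Z = jωL = j·201.7·0.000993 = 0 + j0.2003 Ω
Step 3 — Bridge requires nodal analysis (the Z5 bridge couples midpoints C and D, so the two paths cannot be reduced to a simple series/parallel combination). Setting node B to ground and injecting 1 A at node A, the 3-node admittance system at A, C, D solves to V_A = Z_AB = 417.9 + j4.052 Ω = 418∠0.6° Ω.
Step 4 — Source phasor: V = 140∠-106.0° V = -38.59 - j134.6 V.
Step 5 — Ohm's law: I = V / Z_total = (-38.59 - j134.6) / (417.9 + j4.052) = -0.09545 - j0.3211 A.
Step 6 — Convert to polar: |I| = 0.335 A, ∠I = -106.6°.

I = 0.335∠-106.6° A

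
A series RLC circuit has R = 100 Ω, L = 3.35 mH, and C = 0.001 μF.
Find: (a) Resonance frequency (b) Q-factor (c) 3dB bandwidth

Step 1 — Resonance: ω₀ = 1/√(LC) = 1/√(0.00335·1e-09) = 5.464e+05 rad/s.
Step 2 — f₀ = ω₀/(2π) = 8.696e+04 Hz.
Step 3 — Series Q: Q = ω₀L/R = 5.464e+05·0.00335/100 = 18.3.
Step 4 — Bandwidth: Δω = ω₀/Q = 2.985e+04 rad/s; BW = Δω/(2π) = 4751 Hz.

(a) f₀ = 8.696e+04 Hz  (b) Q = 18.3  (c) BW = 4751 Hz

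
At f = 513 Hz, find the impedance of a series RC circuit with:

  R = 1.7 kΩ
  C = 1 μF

Step 1 — Angular frequency: ω = 2π·f = 2π·513 = 3223 rad/s.
Step 2 — Component impedances:
  R: Z = R = 1700 Ω
  C: Z = 1/(jωC) = -j/(ω·C) = 0 - j310.2 Ω
Step 3 — Series combination: Z_total = R + C = 1700 - j310.2 Ω = 1728∠-10.3° Ω.

Z = 1700 - j310.2 Ω = 1728∠-10.3° Ω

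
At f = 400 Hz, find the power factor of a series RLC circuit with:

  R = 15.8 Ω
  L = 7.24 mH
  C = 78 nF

Step 1 — Angular frequency: ω = 2π·f = 2π·400 = 2513 rad/s.
Step 2 — Component impedances:
  R: Z = R = 15.8 Ω
  L: Z = jωL = j·2513·0.00724 = 0 + j18.2 Ω
  C: Z = 1/(jωC) = -j/(ω·C) = 0 - j5101 Ω
Step 3 — Series combination: Z_total = R + L + C = 15.8 - j5083 Ω = 5083∠-89.8° Ω.
Step 4 — Power factor: PF = cos(φ) = Re(Z)/|Z| = 15.8/5083 = 0.003108.
Step 5 — Type: Im(Z) = -5083 ⇒ leading (phase φ = -89.8°).

PF = 0.003108 (leading, φ = -89.8°)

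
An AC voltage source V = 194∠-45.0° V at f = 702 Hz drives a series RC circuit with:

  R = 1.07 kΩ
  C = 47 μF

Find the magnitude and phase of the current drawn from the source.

Step 1 — Angular frequency: ω = 2π·f = 2π·702 = 4411 rad/s.
Step 2 — Component impedances:
  R: Z = R = 1070 Ω
  C: Z = 1/(jωC) = -j/(ω·C) = 0 - j4.824 Ω
Step 3 — Series combination: Z_total = R + C = 1070 - j4.824 Ω = 1070∠-0.3° Ω.
Step 4 — Source phasor: V = 194∠-45.0° V = 137.2 - j137.2 V.
Step 5 — Ohm's law: I = V / Z_total = (137.2 - j137.2) / (1070 - j4.824) = 0.1288 - j0.1276 A.
Step 6 — Convert to polar: |I| = 0.1813 A, ∠I = -44.7°.

I = 0.1813∠-44.7° A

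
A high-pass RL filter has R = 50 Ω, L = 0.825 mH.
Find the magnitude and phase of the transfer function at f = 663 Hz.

Step 1 — Angular frequency: ω = 2π·663 = 4166 rad/s.
Step 2 — Transfer function: H(jω) = jωL/(R + jωL).
Step 3 — Numerator jωL = j·3.437; denominator R + jωL = 50 + j3.437.
Step 4 — H = 0.004702 + j0.06841.
Step 5 — Magnitude: |H| = 0.06857 (-23.3 dB); phase: φ = 86.1°.

|H| = 0.06857 (-23.3 dB), φ = 86.1°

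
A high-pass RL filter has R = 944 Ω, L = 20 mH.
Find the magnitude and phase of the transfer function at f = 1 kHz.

Step 1 — Angular frequency: ω = 2π·1000 = 6283 rad/s.
Step 2 — Transfer function: H(jω) = jωL/(R + jωL).
Step 3 — Numerator jωL = j·125.7; denominator R + jωL = 944 + j125.7.
Step 4 — H = 0.01741 + j0.1308.
Step 5 — Magnitude: |H| = 0.132 (-17.6 dB); phase: φ = 82.4°.

|H| = 0.132 (-17.6 dB), φ = 82.4°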